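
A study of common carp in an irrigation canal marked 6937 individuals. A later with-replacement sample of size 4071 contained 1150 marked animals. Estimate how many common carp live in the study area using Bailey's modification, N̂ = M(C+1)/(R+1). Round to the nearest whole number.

N̂ = 6937·(4071+1)/(1150+1) = 6937·4072/1151 = 28247464/1151 ≈ 24541.7 → 24542

N ≈ 24,542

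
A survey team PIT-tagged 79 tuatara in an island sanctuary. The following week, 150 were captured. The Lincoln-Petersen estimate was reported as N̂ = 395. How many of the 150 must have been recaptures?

From N = M·C/R: R = M·C / N = 79·150 / 395 = 11850 / 395 = 30.

R = 30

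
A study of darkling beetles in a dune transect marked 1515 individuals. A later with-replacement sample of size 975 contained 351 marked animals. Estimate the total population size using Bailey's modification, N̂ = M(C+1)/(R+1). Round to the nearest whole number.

N̂ = 1515·(975+1)/(351+1) = 1515·976/352 = 1478640/352 ≈ 4200.7 → 4201

N ≈ 4201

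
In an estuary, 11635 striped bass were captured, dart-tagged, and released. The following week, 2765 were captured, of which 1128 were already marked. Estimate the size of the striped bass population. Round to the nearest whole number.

N = (11635 × 2765) / 1128 = 32170775 / 1128 ≈ 28520.2 → 28520

N ≈ 28,520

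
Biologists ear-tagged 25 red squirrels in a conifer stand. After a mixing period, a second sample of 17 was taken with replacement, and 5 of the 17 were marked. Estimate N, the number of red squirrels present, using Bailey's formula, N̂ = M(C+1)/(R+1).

N̂ = 25·(17+1)/(5+1) = 25·18/6 = 450/6 = 75

N = 75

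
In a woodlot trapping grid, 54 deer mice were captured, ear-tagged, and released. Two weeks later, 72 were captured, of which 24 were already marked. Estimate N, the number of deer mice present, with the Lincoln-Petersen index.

If marked individuals mix randomly, R/C ≈ M/N, giving N ≈ M·C/R.
N = (54 × 72) / 24 = 3888 / 24 = 162

N = 162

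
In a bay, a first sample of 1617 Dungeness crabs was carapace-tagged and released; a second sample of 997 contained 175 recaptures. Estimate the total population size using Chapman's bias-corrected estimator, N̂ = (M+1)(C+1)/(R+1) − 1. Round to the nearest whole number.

N̂ = (1617+1)(997+1)/(175+1) − 1 = 1618·998/176 − 1
= 1614764/176 − 1 ≈ 9174.8 − 1 ≈ 9173.8 → 9174

N ≈ 9174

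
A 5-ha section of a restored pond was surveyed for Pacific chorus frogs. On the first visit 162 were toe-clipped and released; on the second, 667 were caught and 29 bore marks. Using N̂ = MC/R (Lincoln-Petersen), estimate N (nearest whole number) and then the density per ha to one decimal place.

N̂ = 162·667/29 = 108054/29 = 3726
Density = N̂ / area = 3726 / 5 ≈ 745.20 → 745.2 per ha

density ≈ 745.2 Pacific chorus frogs per ha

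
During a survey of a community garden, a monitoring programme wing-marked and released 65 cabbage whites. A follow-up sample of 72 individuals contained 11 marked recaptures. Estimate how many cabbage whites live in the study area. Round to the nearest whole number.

N ≈ 425

N = (65 × 72) / 11 = 4680 / 11 ≈ 425.45 → 425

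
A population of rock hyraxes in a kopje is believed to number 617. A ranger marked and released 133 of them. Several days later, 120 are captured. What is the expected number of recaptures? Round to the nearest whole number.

expected recaptures ≈ 26

The marked fraction of the population is 133/617, so in a sample of 120 expect C·(M/N) marked.
E[R] = 133 × 120 / 617 = 15960 / 617 ≈ 25.9 → 26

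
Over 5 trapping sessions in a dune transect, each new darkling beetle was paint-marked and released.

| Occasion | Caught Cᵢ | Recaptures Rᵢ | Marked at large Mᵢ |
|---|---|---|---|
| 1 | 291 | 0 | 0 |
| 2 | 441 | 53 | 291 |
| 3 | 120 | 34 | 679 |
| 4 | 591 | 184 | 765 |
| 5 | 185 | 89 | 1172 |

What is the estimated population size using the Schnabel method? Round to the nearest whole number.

N ≈ 2441

Σ MᵢCᵢ = 0·291 + 291·441 + 679·120 + 765·591 + 1172·185 = 0 + 128331 + 81480 + 452115 + 216820 = 878746
Σ Rᵢ = 0 + 53 + 34 + 184 + 89 = 360
N̂ = 878746 / 360 ≈ 2441.0 → 2441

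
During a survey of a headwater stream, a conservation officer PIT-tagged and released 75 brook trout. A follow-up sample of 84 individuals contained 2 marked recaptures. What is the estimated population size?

N = 3150

Lincoln-Petersen assumes M/N = R/C, so N = M·C / R.
N = (75 × 84) / 2 = 6300 / 2 = 3150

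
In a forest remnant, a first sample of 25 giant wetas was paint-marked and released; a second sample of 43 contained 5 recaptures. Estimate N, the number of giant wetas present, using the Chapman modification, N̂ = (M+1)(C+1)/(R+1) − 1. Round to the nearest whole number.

N ≈ 190

N̂ = (25+1)(43+1)/(5+1) − 1 = 26·44/6 − 1
= 1144/6 − 1 ≈ 190.7 − 1 ≈ 189.7 → 190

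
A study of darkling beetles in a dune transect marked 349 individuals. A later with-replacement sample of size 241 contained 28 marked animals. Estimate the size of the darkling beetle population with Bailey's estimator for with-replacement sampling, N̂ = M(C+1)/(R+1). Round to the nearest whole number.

N̂ = 349·(241+1)/(28+1) = 349·242/29 = 84458/29 ≈ 2912.3 → 2912

N ≈ 2912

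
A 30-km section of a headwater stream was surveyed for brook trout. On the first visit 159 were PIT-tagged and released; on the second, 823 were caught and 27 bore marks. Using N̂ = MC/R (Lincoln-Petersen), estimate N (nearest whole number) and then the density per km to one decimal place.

N̂ = 159·823/27 = 130857/27 ≈ 4846.6 → 4847
Density = N̂ / area = 4847 / 30 ≈ 161.57 → 161.6 per km

density ≈ 161.6 brook trout per km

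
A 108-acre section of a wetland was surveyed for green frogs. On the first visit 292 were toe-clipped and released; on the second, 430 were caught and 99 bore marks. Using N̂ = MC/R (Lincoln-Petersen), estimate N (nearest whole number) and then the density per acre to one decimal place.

density ≈ 11.7 green frogs per acre

N̂ = 292·430/99 = 125560/99 ≈ 1268.3 → 1268
Density = N̂ / area = 1268 / 108 ≈ 11.74 → 11.7 per acre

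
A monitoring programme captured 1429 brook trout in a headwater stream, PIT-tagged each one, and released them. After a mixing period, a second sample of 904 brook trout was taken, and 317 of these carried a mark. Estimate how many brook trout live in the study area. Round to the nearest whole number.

Lincoln-Petersen assumes M/N = R/C, so N = M·C / R.
N = (1429 × 904) / 317 = 1291816 / 317 ≈ 4075.1 → 4075

N ≈ 4075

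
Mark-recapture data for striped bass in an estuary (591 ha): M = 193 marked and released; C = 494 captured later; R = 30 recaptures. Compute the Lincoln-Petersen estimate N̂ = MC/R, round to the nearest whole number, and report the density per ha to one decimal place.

N̂ = 193·494/30 = 95342/30 ≈ 3178.1 → 3178
Density = N̂ / area = 3178 / 591 ≈ 5.38 → 5.4 per ha

density ≈ 5.4 striped bass per ha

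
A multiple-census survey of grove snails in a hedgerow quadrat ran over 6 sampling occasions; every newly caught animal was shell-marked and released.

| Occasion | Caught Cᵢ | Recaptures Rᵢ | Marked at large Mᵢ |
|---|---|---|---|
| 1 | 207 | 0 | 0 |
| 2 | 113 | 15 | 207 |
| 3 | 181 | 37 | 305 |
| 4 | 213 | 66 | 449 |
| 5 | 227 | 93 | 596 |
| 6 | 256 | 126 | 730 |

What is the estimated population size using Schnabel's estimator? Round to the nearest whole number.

Σ MᵢCᵢ = 0·207 + 207·113 + 305·181 + 449·213 + 596·227 + 730·256 = 0 + 23391 + 55205 + 95637 + 135292 + 186880 = 496405
Σ Rᵢ = 0 + 15 + 37 + 66 + 93 + 126 = 337
N̂ = 496405 / 337 ≈ 1473.0 → 1473

N ≈ 1473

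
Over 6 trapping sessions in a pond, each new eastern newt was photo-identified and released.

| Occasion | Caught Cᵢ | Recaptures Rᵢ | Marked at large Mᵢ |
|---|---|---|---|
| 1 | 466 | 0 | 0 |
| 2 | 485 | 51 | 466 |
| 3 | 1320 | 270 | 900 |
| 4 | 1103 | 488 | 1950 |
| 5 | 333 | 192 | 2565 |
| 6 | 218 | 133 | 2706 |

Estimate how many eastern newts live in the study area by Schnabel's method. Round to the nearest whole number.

Σ MᵢCᵢ = 0·466 + 466·485 + 900·1320 + 1950·1103 + 2565·333 + 2706·218 = 0 + 226010 + 1188000 + 2150850 + 854145 + 589908 = 5008913
Σ Rᵢ = 0 + 51 + 270 + 488 + 192 + 133 = 1134
N̂ = 5008913 / 1134 ≈ 4417.0 → 4417

N ≈ 4417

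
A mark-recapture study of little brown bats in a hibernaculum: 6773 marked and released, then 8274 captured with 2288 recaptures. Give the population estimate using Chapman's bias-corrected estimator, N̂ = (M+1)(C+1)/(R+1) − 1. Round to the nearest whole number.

N̂ = (6773+1)(8274+1)/(2288+1) − 1 = 6774·8275/2289 − 1
= 56054850/2289 − 1 ≈ 24488.8 − 1 ≈ 24487.8 → 24488

N ≈ 24,488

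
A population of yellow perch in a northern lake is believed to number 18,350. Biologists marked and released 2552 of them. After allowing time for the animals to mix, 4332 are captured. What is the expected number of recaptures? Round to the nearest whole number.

Expected recaptures E[R] = M·C / N.
E[R] = 2552 × 4332 / 18350 = 11055264 / 18350 ≈ 602.47 → 602

expected recaptures ≈ 602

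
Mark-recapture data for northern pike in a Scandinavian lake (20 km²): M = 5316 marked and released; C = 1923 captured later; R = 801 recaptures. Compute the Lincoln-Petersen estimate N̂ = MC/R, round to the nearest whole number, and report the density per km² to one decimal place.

N̂ = 5316·1923/801 = 10222668/801 ≈ 12762.4 → 12762
Density = N̂ / area = 12762 / 20 ≈ 638.10 → 638.1 per km²

density ≈ 638.1 northern pike per km²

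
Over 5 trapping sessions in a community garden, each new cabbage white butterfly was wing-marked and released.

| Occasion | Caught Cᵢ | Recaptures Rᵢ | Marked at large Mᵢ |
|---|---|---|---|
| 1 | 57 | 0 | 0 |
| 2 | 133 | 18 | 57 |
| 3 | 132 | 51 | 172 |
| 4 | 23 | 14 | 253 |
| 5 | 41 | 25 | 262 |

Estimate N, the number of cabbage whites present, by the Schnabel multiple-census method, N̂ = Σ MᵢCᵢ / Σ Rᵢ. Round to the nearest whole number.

N ≈ 434

Σ MᵢCᵢ = 0·57 + 57·133 + 172·132 + 253·23 + 262·41 = 0 + 7581 + 22704 + 5819 + 10742 = 46846
Σ Rᵢ = 0 + 18 + 51 + 14 + 25 = 108
N̂ = 46846 / 108 ≈ 433.8 → 434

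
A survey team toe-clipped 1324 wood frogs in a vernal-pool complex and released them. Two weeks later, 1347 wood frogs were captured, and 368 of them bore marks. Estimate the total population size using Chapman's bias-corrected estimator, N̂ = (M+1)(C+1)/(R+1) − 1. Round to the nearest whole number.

N̂ = (1324+1)(1347+1)/(368+1) − 1 = 1325·1348/369 − 1
= 1786100/369 − 1 ≈ 4840.4 − 1 ≈ 4839.4 → 4839

N ≈ 4839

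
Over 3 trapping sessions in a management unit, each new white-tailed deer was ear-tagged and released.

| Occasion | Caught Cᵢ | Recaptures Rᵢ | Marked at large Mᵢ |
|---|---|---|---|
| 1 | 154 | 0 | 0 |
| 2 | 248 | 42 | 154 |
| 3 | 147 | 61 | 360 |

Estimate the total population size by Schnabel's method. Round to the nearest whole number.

Σ MᵢCᵢ = 0·154 + 154·248 + 360·147 = 0 + 38192 + 52920 = 91112
Σ Rᵢ = 0 + 42 + 61 = 103
N̂ = 91112 / 103 ≈ 884.6 → 885

N ≈ 885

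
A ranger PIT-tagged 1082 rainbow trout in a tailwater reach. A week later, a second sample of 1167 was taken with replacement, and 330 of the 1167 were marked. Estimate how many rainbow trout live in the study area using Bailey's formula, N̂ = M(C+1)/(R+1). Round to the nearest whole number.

N̂ = 1082·(1167+1)/(330+1) = 1082·1168/331 = 1263776/331 ≈ 3818.1 → 3818

N ≈ 3818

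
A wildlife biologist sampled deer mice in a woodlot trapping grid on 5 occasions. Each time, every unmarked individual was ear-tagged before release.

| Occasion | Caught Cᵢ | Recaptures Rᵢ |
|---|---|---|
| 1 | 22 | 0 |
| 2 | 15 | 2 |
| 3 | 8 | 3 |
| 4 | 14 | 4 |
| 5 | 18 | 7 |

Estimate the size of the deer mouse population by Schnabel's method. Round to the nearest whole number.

N ≈ 129

Marked at large before each occasion: Mᵢ = Σⱼ<ᵢ (Cⱼ − Rⱼ) → M1=0, M2=22, M3=35, M4=40, M5=50
Σ MᵢCᵢ = 0·22 + 22·15 + 35·8 + 40·14 + 50·18 = 0 + 330 + 280 + 560 + 900 = 2070
Σ Rᵢ = 0 + 2 + 3 + 4 + 7 = 16
N̂ = 2070 / 16 ≈ 129.4 → 129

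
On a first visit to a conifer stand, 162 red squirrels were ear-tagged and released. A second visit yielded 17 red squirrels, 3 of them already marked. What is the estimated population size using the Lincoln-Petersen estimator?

N = 918

N = (162 × 17) / 3 = 2754 / 3 = 918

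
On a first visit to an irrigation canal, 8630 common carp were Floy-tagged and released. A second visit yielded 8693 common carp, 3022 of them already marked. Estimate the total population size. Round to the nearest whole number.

The marked fraction in the recapture sample should equal the marked fraction in the population: 3022/8693 = 8630/N.
N = (8630 × 8693) / 3022 = 75020590 / 3022 ≈ 24824.8 → 24825

N ≈ 24,825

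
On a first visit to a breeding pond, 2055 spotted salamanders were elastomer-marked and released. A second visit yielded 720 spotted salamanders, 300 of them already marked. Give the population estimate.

The marked fraction in the recapture sample should equal the marked fraction in the population: 300/720 = 2055/N.
N = (2055 × 720) / 300 = 1479600 / 300 = 4932

N = 4932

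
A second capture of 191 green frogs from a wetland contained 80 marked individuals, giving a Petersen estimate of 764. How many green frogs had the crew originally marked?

M = 320

From N = M·C/R: M = N·R / C = 764·80 / 191 = 61120 / 191 = 320.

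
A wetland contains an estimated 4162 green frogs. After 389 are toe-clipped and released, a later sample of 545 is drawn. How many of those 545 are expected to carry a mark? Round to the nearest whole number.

The marked fraction of the population is 389/4162, so in a sample of 545 expect C·(M/N) marked.
E[R] = 389 × 545 / 4162 = 212005 / 4162 ≈ 50.9 → 51

expected recaptures ≈ 51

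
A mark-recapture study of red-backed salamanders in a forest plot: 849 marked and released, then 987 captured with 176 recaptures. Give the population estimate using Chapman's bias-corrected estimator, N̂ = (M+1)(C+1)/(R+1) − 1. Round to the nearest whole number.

N̂ = (849+1)(987+1)/(176+1) − 1 = 850·988/177 − 1
= 839800/177 − 1 ≈ 4744.6 − 1 ≈ 4743.6 → 4744

N ≈ 4744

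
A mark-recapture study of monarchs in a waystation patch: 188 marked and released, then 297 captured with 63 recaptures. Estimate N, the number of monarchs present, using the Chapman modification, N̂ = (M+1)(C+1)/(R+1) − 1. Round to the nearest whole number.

N̂ = (188+1)(297+1)/(63+1) − 1 = 189·298/64 − 1
= 56322/64 − 1 ≈ 880.0 − 1 ≈ 879.0 → 879

N ≈ 879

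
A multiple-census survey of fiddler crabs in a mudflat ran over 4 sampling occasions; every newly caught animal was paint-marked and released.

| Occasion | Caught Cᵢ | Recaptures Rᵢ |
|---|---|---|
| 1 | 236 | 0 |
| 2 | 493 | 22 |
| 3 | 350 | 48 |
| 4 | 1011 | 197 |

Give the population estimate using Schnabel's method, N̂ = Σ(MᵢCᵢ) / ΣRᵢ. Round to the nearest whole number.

N ≈ 5183

Marked at large before each occasion: Mᵢ = Σⱼ<ᵢ (Cⱼ − Rⱼ) → M1=0, M2=236, M3=707, M4=1009
Σ MᵢCᵢ = 0·236 + 236·493 + 707·350 + 1009·1011 = 0 + 116348 + 247450 + 1020099 = 1383897
Σ Rᵢ = 0 + 22 + 48 + 197 = 267
N̂ = 1383897 / 267 ≈ 5183.1 → 5183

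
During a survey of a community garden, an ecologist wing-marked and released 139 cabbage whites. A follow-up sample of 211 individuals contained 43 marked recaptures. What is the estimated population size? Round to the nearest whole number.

N ≈ 682

If marked individuals mix randomly, R/C ≈ M/N, giving N ≈ M·C/R.
N = (139 × 211) / 43 = 29329 / 43 ≈ 682.1 → 682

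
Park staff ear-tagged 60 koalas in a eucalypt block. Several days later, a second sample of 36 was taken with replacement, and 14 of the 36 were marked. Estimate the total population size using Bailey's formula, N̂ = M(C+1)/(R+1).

N̂ = 60·(36+1)/(14+1) = 60·37/15 = 2220/15 = 148

N = 148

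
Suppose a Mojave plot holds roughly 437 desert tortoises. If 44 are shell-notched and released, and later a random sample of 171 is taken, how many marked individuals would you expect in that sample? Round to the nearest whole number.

expected recaptures ≈ 17

Expected recaptures E[R] = M·C / N.
E[R] = 44 × 171 / 437 = 7524 / 437 ≈ 17.2 → 17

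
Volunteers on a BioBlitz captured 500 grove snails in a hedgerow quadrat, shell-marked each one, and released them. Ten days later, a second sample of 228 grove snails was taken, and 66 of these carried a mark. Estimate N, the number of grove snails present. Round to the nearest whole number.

If marked individuals mix randomly, R/C ≈ M/N, giving N ≈ M·C/R.
N = (500 × 228) / 66 = 114000 / 66 ≈ 1727.3 → 1727

N ≈ 1727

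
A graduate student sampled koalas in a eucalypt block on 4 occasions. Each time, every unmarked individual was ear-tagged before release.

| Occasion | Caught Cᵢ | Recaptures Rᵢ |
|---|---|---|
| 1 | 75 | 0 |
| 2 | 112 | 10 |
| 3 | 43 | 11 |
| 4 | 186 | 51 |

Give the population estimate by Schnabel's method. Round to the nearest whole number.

Marked at large before each occasion: Mᵢ = Σⱼ<ᵢ (Cⱼ − Rⱼ) → M1=0, M2=75, M3=177, M4=209
Σ MᵢCᵢ = 0·75 + 75·112 + 177·43 + 209·186 = 0 + 8400 + 7611 + 38874 = 54885
Σ Rᵢ = 0 + 10 + 11 + 51 = 72
N̂ = 54885 / 72 ≈ 762.3 → 762

N ≈ 762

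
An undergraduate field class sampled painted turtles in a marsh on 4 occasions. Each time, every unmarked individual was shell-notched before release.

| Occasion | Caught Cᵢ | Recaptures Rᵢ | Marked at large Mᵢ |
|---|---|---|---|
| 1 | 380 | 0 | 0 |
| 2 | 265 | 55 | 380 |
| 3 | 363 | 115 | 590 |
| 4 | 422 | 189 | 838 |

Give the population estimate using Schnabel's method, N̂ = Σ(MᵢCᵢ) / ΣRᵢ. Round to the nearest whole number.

N ≈ 1862

Σ MᵢCᵢ = 0·380 + 380·265 + 590·363 + 838·422 = 0 + 100700 + 214170 + 353636 = 668506
Σ Rᵢ = 0 + 55 + 115 + 189 = 359
N̂ = 668506 / 359 ≈ 1862.1 → 1862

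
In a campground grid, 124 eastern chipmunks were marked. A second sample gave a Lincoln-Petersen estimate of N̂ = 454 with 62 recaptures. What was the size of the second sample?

From N = M·C/R: C = N·R / M = 454·62 / 124 = 28148 / 124 = 227.

C = 227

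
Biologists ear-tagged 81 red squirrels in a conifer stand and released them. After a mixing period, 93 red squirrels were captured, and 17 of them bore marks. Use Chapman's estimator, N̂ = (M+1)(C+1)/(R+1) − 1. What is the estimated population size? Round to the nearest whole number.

N̂ = (81+1)(93+1)/(17+1) − 1 = 82·94/18 − 1
= 7708/18 − 1 ≈ 428.2 − 1 ≈ 427.2 → 427

N ≈ 427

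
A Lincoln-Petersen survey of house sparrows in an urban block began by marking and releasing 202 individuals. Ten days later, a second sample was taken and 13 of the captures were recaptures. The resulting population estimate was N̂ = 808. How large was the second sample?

From N = M·C/R: C = N·R / M = 808·13 / 202 = 10504 / 202 = 52.

C = 52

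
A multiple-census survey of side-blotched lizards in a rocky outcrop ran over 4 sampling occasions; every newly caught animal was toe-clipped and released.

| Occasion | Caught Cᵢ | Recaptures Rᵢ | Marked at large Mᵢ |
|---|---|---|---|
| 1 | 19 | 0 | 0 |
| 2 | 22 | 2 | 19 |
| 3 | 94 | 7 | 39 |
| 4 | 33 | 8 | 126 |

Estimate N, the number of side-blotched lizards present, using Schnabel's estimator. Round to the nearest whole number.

Σ MᵢCᵢ = 0·19 + 19·22 + 39·94 + 126·33 = 0 + 418 + 3666 + 4158 = 8242
Σ Rᵢ = 0 + 2 + 7 + 8 = 17
N̂ = 8242 / 17 ≈ 484.8 → 485

N ≈ 485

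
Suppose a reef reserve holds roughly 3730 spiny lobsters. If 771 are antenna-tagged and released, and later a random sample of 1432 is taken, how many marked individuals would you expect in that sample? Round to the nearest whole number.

The marked fraction of the population is 771/3730, so in a sample of 1432 expect C·(M/N) marked.
E[R] = 771 × 1432 / 3730 = 1104072 / 3730 ≈ 296.0 → 296

expected recaptures ≈ 296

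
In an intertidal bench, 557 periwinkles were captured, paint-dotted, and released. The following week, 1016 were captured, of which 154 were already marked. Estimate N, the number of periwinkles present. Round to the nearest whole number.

The marked fraction in the recapture sample should equal the marked fraction in the population: 154/1016 = 557/N.
N = (557 × 1016) / 154 = 565912 / 154 ≈ 3674.8 → 3675

N ≈ 3675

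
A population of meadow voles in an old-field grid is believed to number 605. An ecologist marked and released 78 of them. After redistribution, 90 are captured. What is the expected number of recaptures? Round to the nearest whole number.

expected recaptures ≈ 12

Expected recaptures E[R] = M·C / N.
E[R] = 78 × 90 / 605 = 7020 / 605 ≈ 11.6 → 12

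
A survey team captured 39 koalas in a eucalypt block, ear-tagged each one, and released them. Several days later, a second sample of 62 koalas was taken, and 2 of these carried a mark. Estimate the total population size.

N = 1209

N = (39 × 62) / 2 = 2418 / 2 = 1209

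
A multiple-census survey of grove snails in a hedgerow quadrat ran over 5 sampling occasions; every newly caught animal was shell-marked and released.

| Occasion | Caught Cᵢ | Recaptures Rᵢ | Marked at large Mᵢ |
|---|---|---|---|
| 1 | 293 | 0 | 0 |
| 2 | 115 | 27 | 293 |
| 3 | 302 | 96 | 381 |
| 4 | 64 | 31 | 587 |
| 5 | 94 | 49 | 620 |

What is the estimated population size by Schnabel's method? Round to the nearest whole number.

N ≈ 1205

Σ MᵢCᵢ = 0·293 + 293·115 + 381·302 + 587·64 + 620·94 = 0 + 33695 + 115062 + 37568 + 58280 = 244605
Σ Rᵢ = 0 + 27 + 96 + 31 + 49 = 203
N̂ = 244605 / 203 ≈ 1205.0 → 1205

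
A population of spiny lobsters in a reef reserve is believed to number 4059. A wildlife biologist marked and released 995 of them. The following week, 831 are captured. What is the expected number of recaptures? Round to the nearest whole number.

expected recaptures ≈ 204

The marked fraction of the population is 995/4059, so in a sample of 831 expect C·(M/N) marked.
E[R] = 995 × 831 / 4059 = 826845 / 4059 ≈ 203.7 → 204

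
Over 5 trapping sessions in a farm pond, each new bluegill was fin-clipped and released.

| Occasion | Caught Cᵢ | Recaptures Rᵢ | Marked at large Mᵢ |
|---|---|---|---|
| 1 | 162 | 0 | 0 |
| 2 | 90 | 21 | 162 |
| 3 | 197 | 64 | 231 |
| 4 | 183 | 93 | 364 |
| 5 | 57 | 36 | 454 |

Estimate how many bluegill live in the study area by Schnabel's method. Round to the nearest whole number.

N ≈ 713

Σ MᵢCᵢ = 0·162 + 162·90 + 231·197 + 364·183 + 454·57 = 0 + 14580 + 45507 + 66612 + 25878 = 152577
Σ Rᵢ = 0 + 21 + 64 + 93 + 36 = 214
N̂ = 152577 / 214 ≈ 713.0 → 713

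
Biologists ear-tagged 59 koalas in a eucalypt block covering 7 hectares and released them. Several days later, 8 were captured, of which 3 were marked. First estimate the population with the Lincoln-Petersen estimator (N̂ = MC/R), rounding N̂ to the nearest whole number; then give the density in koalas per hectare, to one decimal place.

N̂ = 59·8/3 = 472/3 ≈ 157.3 → 157
Density = N̂ / area = 157 / 7 ≈ 22.43 → 22.4 per hectare

density ≈ 22.4 koalas per hectare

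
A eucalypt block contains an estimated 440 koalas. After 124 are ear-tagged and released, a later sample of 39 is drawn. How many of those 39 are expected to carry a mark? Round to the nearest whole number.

Expected recaptures E[R] = M·C / N.
E[R] = 124 × 39 / 440 = 4836 / 440 ≈ 11.0 → 11

expected recaptures ≈ 11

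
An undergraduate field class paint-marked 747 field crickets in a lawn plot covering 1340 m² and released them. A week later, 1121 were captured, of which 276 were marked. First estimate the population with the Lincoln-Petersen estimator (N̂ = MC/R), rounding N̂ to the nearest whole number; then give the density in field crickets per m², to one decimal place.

N̂ = 747·1121/276 = 837387/276 ≈ 3034.0 → 3034
Density = N̂ / area = 3034 / 1340 ≈ 2.26 → 2.3 per m²

density ≈ 2.3 field crickets per m²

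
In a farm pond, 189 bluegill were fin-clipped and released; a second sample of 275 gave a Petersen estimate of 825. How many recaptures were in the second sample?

R = 63

From N = M·C/R: R = M·C / N = 189·275 / 825 = 51975 / 825 = 63.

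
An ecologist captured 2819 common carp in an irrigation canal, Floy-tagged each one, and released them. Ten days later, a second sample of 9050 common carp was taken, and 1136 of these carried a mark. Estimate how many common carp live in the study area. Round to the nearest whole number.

N = (2819 × 9050) / 1136 = 25511950 / 1136 ≈ 22457.7 → 22458

N ≈ 22,458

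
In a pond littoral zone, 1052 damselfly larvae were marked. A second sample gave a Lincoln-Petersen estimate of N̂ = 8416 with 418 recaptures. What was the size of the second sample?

From N = M·C/R: C = N·R / M = 8416·418 / 1052 = 3517888 / 1052 = 3344.

C = 3344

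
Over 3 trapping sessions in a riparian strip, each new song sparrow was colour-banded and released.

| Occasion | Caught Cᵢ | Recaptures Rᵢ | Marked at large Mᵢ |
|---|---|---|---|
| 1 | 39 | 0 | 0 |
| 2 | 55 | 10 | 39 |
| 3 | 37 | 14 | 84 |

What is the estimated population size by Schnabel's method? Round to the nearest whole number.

Σ MᵢCᵢ = 0·39 + 39·55 + 84·37 = 0 + 2145 + 3108 = 5253
Σ Rᵢ = 0 + 10 + 14 = 24
N̂ = 5253 / 24 ≈ 218.9 → 219

N ≈ 219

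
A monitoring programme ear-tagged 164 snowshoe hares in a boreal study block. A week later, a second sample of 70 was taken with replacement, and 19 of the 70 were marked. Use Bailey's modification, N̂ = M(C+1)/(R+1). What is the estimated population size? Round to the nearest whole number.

N̂ = 164·(70+1)/(19+1) = 164·71/20 = 11644/20 ≈ 582.2 → 582

N ≈ 582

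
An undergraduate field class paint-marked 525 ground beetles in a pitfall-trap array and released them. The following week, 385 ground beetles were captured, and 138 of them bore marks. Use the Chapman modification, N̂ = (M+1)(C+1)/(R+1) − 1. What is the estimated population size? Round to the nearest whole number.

N̂ = (525+1)(385+1)/(138+1) − 1 = 526·386/139 − 1
= 203036/139 − 1 ≈ 1460.7 − 1 ≈ 1459.7 → 1460

N ≈ 1460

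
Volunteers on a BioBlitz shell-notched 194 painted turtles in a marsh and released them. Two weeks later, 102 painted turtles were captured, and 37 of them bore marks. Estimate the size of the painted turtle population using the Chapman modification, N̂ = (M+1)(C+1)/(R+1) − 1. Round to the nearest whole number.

N̂ = (194+1)(102+1)/(37+1) − 1 = 195·103/38 − 1
= 20085/38 − 1 ≈ 528.6 − 1 ≈ 527.6 → 528

N ≈ 528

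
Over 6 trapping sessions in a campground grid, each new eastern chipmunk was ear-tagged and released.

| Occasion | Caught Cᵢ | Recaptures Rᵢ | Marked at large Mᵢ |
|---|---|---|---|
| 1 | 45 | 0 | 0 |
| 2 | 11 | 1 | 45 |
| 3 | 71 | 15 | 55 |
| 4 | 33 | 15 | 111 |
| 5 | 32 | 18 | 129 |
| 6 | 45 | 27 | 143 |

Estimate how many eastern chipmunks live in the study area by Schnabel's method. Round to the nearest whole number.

N ≈ 245

Σ MᵢCᵢ = 0·45 + 45·11 + 55·71 + 111·33 + 129·32 + 143·45 = 0 + 495 + 3905 + 3663 + 4128 + 6435 = 18626
Σ Rᵢ = 0 + 1 + 15 + 15 + 18 + 27 = 76
N̂ = 18626 / 76 ≈ 245.1 → 245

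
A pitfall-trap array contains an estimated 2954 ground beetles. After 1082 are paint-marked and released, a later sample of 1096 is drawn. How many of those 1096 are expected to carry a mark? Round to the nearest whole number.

expected recaptures ≈ 401

Expected recaptures E[R] = M·C / N.
E[R] = 1082 × 1096 / 2954 = 1185872 / 2954 ≈ 401.4 → 401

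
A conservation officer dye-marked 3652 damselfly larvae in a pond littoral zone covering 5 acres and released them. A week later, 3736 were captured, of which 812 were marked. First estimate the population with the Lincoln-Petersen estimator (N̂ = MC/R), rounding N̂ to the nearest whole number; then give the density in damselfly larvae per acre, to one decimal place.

density ≈ 3360.6 damselfly larvae per acre

N̂ = 3652·3736/812 = 13643872/812 ≈ 16802.8 → 16803
Density = N̂ / area = 16803 / 5 ≈ 3360.60 → 3360.6 per acre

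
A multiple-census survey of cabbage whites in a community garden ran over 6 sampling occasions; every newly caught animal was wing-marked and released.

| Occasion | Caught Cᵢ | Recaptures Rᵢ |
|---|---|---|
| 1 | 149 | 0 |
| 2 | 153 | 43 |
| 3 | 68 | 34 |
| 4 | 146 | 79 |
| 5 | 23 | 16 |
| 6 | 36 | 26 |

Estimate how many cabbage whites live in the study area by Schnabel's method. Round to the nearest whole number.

N ≈ 529

Marked at large before each occasion: Mᵢ = Σⱼ<ᵢ (Cⱼ − Rⱼ) → M1=0, M2=149, M3=259, M4=293, M5=360, M6=367
Σ MᵢCᵢ = 0·149 + 149·153 + 259·68 + 293·146 + 360·23 + 367·36 = 0 + 22797 + 17612 + 42778 + 8280 + 13212 = 104679
Σ Rᵢ = 0 + 43 + 34 + 79 + 16 + 26 = 198
N̂ = 104679 / 198 ≈ 528.7 → 529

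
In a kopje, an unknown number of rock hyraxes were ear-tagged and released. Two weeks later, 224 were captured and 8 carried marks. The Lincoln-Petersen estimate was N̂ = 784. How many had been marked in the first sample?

From N = M·C/R: M = N·R / C = 784·8 / 224 = 6272 / 224 = 28.

M = 28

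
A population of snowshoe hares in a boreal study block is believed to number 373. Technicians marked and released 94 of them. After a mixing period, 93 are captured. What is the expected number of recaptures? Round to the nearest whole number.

The marked fraction of the population is 94/373, so in a sample of 93 expect C·(M/N) marked.
E[R] = 94 × 93 / 373 = 8742 / 373 ≈ 23.4 → 23

expected recaptures ≈ 23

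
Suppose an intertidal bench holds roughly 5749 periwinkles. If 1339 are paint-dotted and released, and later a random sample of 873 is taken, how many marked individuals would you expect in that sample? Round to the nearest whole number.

The marked fraction of the population is 1339/5749, so in a sample of 873 expect C·(M/N) marked.
E[R] = 1339 × 873 / 5749 = 1168947 / 5749 ≈ 203.3 → 203

expected recaptures ≈ 203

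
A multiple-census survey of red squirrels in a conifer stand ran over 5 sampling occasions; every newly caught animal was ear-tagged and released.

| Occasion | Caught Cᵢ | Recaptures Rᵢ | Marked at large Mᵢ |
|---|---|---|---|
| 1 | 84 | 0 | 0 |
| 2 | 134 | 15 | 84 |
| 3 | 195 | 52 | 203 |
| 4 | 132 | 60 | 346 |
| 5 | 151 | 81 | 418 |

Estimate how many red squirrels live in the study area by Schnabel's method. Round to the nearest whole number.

N ≈ 767

Σ MᵢCᵢ = 0·84 + 84·134 + 203·195 + 346·132 + 418·151 = 0 + 11256 + 39585 + 45672 + 63118 = 159631
Σ Rᵢ = 0 + 15 + 52 + 60 + 81 = 208
N̂ = 159631 / 208 ≈ 767.46 → 767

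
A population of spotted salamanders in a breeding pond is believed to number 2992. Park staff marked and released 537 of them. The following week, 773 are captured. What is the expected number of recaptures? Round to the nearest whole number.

Expected recaptures E[R] = M·C / N.
E[R] = 537 × 773 / 2992 = 415101 / 2992 ≈ 138.7 → 139

expected recaptures ≈ 139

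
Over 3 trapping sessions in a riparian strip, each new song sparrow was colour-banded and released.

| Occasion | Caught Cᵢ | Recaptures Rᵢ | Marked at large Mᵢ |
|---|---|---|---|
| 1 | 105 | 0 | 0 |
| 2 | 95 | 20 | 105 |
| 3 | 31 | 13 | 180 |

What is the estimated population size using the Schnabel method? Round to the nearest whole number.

N ≈ 471

Σ MᵢCᵢ = 0·105 + 105·95 + 180·31 = 0 + 9975 + 5580 = 15555
Σ Rᵢ = 0 + 20 + 13 = 33
N̂ = 15555 / 33 ≈ 471.4 → 471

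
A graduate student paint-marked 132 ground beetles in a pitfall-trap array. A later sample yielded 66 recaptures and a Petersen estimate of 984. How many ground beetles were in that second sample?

C = 492

From N = M·C/R: C = N·R / M = 984·66 / 132 = 64944 / 132 = 492.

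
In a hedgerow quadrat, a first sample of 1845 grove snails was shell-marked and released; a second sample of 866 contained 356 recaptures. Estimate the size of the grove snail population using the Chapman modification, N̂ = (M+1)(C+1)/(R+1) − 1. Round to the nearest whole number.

N ≈ 4482

N̂ = (1845+1)(866+1)/(356+1) − 1 = 1846·867/357 − 1
= 1600482/357 − 1 ≈ 4483.1 − 1 ≈ 4482.1 → 4482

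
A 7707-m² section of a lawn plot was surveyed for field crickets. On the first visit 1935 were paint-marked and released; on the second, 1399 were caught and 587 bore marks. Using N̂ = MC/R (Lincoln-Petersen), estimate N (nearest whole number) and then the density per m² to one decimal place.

density ≈ 0.6 field crickets per m²

N̂ = 1935·1399/587 = 2707065/587 ≈ 4611.7 → 4612
Density = N̂ / area = 4612 / 7707 ≈ 0.60 → 0.6 per m²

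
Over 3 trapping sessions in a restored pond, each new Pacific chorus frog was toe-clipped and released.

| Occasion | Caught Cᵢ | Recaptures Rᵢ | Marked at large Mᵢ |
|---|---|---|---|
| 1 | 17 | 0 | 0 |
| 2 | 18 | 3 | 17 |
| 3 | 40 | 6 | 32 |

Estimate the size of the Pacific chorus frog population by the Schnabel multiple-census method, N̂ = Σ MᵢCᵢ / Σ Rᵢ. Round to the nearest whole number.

N ≈ 176

Σ MᵢCᵢ = 0·17 + 17·18 + 32·40 = 0 + 306 + 1280 = 1586
Σ Rᵢ = 0 + 3 + 6 = 9
N̂ = 1586 / 9 ≈ 176.2 → 176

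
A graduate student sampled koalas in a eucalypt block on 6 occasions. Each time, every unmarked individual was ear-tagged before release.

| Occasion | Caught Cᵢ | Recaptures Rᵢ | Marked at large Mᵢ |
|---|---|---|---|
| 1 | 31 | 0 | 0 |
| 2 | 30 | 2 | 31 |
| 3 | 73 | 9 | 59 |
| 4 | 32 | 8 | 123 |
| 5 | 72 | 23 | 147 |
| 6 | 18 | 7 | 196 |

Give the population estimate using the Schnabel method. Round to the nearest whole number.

Σ MᵢCᵢ = 0·31 + 31·30 + 59·73 + 123·32 + 147·72 + 196·18 = 0 + 930 + 4307 + 3936 + 10584 + 3528 = 23285
Σ Rᵢ = 0 + 2 + 9 + 8 + 23 + 7 = 49
N̂ = 23285 / 49 ≈ 475.2 → 475

N ≈ 475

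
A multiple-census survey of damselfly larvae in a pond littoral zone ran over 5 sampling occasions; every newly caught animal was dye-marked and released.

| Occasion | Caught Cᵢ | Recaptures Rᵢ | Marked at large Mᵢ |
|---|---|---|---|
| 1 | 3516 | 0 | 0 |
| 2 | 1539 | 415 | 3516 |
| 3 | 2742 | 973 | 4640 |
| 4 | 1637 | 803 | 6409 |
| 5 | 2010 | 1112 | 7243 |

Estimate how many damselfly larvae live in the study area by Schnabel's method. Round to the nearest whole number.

N ≈ 13,074

Σ MᵢCᵢ = 0·3516 + 3516·1539 + 4640·2742 + 6409·1637 + 7243·2010 = 0 + 5411124 + 12722880 + 10491533 + 14558430 = 43183967
Σ Rᵢ = 0 + 415 + 973 + 803 + 1112 = 3303
N̂ = 43183967 / 3303 ≈ 13074.2 → 13074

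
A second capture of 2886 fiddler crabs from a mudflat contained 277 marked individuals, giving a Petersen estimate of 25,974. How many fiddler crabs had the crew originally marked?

From N = M·C/R: M = N·R / C = 25974·277 / 2886 = 7194798 / 2886 = 2493.

M = 2493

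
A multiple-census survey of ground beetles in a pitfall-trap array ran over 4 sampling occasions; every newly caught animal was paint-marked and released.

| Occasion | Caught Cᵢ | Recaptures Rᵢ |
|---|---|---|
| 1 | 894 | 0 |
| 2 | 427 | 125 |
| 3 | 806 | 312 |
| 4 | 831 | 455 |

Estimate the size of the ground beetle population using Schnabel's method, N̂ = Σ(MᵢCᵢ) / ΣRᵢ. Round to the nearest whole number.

Marked at large before each occasion: Mᵢ = Σⱼ<ᵢ (Cⱼ − Rⱼ) → M1=0, M2=894, M3=1196, M4=1690
Σ MᵢCᵢ = 0·894 + 894·427 + 1196·806 + 1690·831 = 0 + 381738 + 963976 + 1404390 = 2750104
Σ Rᵢ = 0 + 125 + 312 + 455 = 892
N̂ = 2750104 / 892 ≈ 3083.1 → 3083

N ≈ 3083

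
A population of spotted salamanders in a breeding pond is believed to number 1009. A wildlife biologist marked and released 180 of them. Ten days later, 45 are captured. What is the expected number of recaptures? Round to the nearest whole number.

The marked fraction of the population is 180/1009, so in a sample of 45 expect C·(M/N) marked.
E[R] = 180 × 45 / 1009 = 8100 / 1009 ≈ 8.0 → 8

expected recaptures ≈ 8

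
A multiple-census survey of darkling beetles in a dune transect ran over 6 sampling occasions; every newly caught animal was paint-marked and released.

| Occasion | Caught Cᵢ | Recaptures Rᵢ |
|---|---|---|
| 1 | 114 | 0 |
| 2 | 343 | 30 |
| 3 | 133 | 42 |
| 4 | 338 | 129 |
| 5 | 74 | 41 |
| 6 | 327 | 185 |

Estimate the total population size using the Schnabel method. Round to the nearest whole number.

N ≈ 1343

Marked at large before each occasion: Mᵢ = Σⱼ<ᵢ (Cⱼ − Rⱼ) → M1=0, M2=114, M3=427, M4=518, M5=727, M6=760
Σ MᵢCᵢ = 0·114 + 114·343 + 427·133 + 518·338 + 727·74 + 760·327 = 0 + 39102 + 56791 + 175084 + 53798 + 248520 = 573295
Σ Rᵢ = 0 + 30 + 42 + 129 + 41 + 185 = 427
N̂ = 573295 / 427 ≈ 1342.6 → 1343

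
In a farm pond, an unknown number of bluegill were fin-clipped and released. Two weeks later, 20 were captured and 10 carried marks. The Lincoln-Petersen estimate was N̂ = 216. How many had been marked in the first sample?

M = 108

From N = M·C/R: M = N·R / C = 216·10 / 20 = 2160 / 20 = 108.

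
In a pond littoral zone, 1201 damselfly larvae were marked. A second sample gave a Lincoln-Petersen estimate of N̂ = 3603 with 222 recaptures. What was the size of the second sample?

From N = M·C/R: C = N·R / M = 3603·222 / 1201 = 799866 / 1201 = 666.

C = 666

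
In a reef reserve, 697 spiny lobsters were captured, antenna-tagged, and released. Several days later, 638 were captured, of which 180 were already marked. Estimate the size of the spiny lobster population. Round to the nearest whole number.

N = (697 × 638) / 180 = 444686 / 180 ≈ 2470.48 → 2470

N ≈ 2470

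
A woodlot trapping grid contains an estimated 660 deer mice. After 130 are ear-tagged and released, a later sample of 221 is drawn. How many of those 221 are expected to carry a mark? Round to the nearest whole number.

Expected recaptures E[R] = M·C / N.
E[R] = 130 × 221 / 660 = 28730 / 660 ≈ 43.5 → 44

expected recaptures ≈ 44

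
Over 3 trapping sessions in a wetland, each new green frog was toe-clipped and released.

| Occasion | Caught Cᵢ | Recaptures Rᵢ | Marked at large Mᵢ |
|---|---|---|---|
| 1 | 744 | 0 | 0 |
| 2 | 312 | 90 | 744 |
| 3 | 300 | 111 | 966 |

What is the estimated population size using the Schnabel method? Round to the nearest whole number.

N ≈ 2597

Σ MᵢCᵢ = 0·744 + 744·312 + 966·300 = 0 + 232128 + 289800 = 521928
Σ Rᵢ = 0 + 90 + 111 = 201
N̂ = 521928 / 201 ≈ 2596.7 → 2597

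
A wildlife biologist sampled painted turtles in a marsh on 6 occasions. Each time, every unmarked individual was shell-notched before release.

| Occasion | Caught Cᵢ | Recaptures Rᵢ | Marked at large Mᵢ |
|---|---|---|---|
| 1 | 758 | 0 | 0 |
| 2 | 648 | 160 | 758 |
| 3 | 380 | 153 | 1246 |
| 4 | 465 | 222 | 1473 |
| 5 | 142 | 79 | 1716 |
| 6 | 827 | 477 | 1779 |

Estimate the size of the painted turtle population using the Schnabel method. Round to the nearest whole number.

Σ MᵢCᵢ = 0·758 + 758·648 + 1246·380 + 1473·465 + 1716·142 + 1779·827 = 0 + 491184 + 473480 + 684945 + 243672 + 1471233 = 3364514
Σ Rᵢ = 0 + 160 + 153 + 222 + 79 + 477 = 1091
N̂ = 3364514 / 1091 ≈ 3083.9 → 3084

N ≈ 3084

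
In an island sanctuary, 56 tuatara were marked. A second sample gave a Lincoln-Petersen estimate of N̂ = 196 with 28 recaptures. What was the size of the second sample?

C = 98

From N = M·C/R: C = N·R / M = 196·28 / 56 = 5488 / 56 = 98.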